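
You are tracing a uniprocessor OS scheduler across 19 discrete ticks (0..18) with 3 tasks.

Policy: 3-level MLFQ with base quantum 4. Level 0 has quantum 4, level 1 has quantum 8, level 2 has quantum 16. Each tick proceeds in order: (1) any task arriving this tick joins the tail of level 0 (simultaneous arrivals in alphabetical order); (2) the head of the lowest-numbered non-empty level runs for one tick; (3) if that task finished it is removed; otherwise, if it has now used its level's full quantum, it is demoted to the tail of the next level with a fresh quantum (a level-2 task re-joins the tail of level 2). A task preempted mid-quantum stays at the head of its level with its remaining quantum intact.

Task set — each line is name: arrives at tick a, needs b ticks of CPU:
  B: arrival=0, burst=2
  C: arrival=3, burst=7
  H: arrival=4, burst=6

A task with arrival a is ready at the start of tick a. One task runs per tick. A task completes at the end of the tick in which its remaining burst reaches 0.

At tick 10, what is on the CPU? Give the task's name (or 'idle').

t=0: L0/L1/L2 = B/-/- → run B
t=1: L0/L1/L2 = B/-/- → run B
t=2: (idle)
t=3: L0/L1/L2 = C/-/- → run C
t=4: L0/L1/L2 = CH/-/- → run C
t=5: L0/L1/L2 = CH/-/- → run C
t=6: L0/L1/L2 = CH/-/- → run C
t=7: L0/L1/L2 = H/C/- → run H
t=8: L0/L1/L2 = H/C/- → run H
t=9: L0/L1/L2 = H/C/- → run H
t=10: L0/L1/L2 = H/C/- → run H
t=11: L0/L1/L2 = -/CH/- → run C
t=12: L0/L1/L2 = -/CH/- → run C
t=13: L0/L1/L2 = -/CH/- → run C
t=14: L0/L1/L2 = -/H/- → run H
t=15: L0/L1/L2 = -/H/- → run H
t=16: (idle)
t=17: (idle)
t=18: (idle)

running at tick 10 = H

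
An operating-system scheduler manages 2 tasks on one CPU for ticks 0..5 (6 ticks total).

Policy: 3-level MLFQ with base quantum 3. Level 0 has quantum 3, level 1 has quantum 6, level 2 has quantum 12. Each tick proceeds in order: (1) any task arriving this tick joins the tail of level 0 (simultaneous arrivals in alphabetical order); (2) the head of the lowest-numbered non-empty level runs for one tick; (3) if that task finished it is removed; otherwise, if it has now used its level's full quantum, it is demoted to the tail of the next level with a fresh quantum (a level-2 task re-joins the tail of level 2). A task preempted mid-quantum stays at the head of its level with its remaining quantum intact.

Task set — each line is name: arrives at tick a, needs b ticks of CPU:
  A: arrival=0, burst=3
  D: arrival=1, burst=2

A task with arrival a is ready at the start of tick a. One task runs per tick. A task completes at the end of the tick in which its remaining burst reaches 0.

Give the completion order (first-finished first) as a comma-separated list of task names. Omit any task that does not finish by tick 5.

t=0: L0/L1/L2 = A/-/- → run A
t=1: L0/L1/L2 = AD/-/- → run A
t=2: L0/L1/L2 = AD/-/- → run A
t=3: L0/L1/L2 = D/-/- → run D
t=4: L0/L1/L2 = D/-/- → run D
t=5: (idle)

completion order = A, D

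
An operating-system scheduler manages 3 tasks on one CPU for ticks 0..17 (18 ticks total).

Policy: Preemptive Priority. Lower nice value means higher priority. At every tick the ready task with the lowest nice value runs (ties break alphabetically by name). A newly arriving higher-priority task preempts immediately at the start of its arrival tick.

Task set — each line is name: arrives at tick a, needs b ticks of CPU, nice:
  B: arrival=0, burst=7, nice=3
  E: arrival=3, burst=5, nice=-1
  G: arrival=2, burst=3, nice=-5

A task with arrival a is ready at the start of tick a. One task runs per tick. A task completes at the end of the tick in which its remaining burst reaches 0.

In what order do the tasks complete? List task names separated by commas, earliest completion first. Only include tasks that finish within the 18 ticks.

completion order = G, E, B

t=0: ready={B} → run B
t=1: ready={B} → run B
t=2: ready={B,G} → run G
t=3: ready={B,E,G} → run G
t=4: ready={B,E,G} → run G
t=5: ready={B,E} → run E
t=6: ready={B,E} → run E
t=7: ready={B,E} → run E
t=8: ready={B,E} → run E
t=9: ready={B,E} → run E
t=10: ready={B} → run B
t=11: ready={B} → run B
t=12: ready={B} → run B
t=13: ready={B} → run B
t=14: ready={B} → run B
t=15: (idle)
t=16: (idle)
t=17: (idle)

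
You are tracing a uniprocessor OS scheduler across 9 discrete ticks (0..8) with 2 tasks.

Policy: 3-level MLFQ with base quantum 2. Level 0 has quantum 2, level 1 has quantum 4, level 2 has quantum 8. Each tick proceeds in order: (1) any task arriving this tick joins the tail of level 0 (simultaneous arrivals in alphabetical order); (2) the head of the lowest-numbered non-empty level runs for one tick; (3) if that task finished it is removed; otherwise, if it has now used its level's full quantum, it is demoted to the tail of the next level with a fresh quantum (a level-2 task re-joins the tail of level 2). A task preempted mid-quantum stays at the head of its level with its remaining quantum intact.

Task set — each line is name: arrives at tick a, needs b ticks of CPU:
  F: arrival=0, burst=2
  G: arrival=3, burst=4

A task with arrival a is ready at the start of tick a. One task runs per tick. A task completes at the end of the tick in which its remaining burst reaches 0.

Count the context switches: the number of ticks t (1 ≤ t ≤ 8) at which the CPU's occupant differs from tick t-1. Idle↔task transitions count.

context switches = 3

t=0: L0/L1/L2 = F/-/- → run F
t=1: L0/L1/L2 = F/-/- → run F
t=2: (idle)
t=3: L0/L1/L2 = G/-/- → run G
t=4: L0/L1/L2 = G/-/- → run G
t=5: L0/L1/L2 = -/G/- → run G
t=6: L0/L1/L2 = -/G/- → run G
t=7: (idle)
t=8: (idle)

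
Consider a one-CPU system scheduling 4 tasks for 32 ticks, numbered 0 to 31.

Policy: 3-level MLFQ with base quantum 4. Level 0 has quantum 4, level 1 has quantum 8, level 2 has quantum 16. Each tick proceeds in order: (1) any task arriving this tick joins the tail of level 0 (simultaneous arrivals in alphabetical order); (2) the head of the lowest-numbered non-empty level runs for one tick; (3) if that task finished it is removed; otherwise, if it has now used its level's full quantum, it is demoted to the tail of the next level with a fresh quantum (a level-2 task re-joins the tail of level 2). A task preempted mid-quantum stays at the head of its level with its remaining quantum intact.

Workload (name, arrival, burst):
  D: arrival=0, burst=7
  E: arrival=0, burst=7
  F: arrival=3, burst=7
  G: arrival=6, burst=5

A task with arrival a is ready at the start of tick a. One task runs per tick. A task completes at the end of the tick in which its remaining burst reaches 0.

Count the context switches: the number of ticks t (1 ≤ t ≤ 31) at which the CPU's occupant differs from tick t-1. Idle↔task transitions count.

t=0: L0/L1/L2 = DE/-/- → run D
t=1: L0/L1/L2 = DE/-/- → run D
t=2: L0/L1/L2 = DE/-/- → run D
t=3: L0/L1/L2 = DEF/-/- → run D
t=4: L0/L1/L2 = EF/D/- → run E
t=5: L0/L1/L2 = EF/D/- → run E
t=6: L0/L1/L2 = EFG/D/- → run E
t=7: L0/L1/L2 = EFG/D/- → run E
t=8: L0/L1/L2 = FG/DE/- → run F
t=9: L0/L1/L2 = FG/DE/- → run F
t=10: L0/L1/L2 = FG/DE/- → run F
t=11: L0/L1/L2 = FG/DE/- → run F
t=12: L0/L1/L2 = G/DEF/- → run G
t=13: L0/L1/L2 = G/DEF/- → run G
t=14: L0/L1/L2 = G/DEF/- → run G
t=15: L0/L1/L2 = G/DEF/- → run G
t=16: L0/L1/L2 = -/DEFG/- → run D
t=17: L0/L1/L2 = -/DEFG/- → run D
t=18: L0/L1/L2 = -/DEFG/- → run D
t=19: L0/L1/L2 = -/EFG/- → run E
t=20: L0/L1/L2 = -/EFG/- → run E
t=21: L0/L1/L2 = -/EFG/- → run E
t=22: L0/L1/L2 = -/FG/- → run F
t=23: L0/L1/L2 = -/FG/- → run F
t=24: L0/L1/L2 = -/FG/- → run F
t=25: L0/L1/L2 = -/G/- → run G
t=26: (idle)
t=27: (idle)
t=28: (idle)
t=29: (idle)
t=30: (idle)
t=31: (idle)

context switches = 8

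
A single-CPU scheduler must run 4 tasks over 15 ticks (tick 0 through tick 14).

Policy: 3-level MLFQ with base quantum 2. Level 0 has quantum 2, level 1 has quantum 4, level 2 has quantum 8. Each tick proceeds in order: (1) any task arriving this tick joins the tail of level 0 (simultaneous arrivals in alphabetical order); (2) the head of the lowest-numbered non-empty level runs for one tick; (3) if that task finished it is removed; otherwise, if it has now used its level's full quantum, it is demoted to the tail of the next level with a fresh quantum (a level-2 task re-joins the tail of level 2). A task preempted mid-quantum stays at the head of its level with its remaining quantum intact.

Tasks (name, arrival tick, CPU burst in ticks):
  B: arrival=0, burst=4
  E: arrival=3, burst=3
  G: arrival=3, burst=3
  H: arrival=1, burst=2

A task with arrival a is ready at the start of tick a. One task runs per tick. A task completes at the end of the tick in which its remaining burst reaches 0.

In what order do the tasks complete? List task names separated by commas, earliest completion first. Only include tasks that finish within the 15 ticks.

completion order = H, B, E, G

t=0: L0/L1/L2 = B/-/- → run B
t=1: L0/L1/L2 = BH/-/- → run B
t=2: L0/L1/L2 = H/B/- → run H
t=3: L0/L1/L2 = HEG/B/- → run H
t=4: L0/L1/L2 = EG/B/- → run E
t=5: L0/L1/L2 = EG/B/- → run E
t=6: L0/L1/L2 = G/BE/- → run G
t=7: L0/L1/L2 = G/BE/- → run G
t=8: L0/L1/L2 = -/BEG/- → run B
t=9: L0/L1/L2 = -/BEG/- → run B
t=10: L0/L1/L2 = -/EG/- → run E
t=11: L0/L1/L2 = -/G/- → run G
t=12: (idle)
t=13: (idle)
t=14: (idle)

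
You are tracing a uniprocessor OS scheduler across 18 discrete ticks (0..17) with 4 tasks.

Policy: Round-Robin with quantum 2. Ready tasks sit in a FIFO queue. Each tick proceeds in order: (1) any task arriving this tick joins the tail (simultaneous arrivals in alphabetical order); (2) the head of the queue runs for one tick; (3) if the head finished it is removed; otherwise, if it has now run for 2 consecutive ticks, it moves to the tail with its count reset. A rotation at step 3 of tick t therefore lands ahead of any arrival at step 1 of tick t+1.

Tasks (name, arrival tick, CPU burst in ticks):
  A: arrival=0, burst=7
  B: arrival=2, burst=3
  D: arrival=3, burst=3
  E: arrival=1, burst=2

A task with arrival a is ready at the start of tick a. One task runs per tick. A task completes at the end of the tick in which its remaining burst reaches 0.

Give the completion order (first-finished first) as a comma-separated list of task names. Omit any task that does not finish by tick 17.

t=0: queue=[A] q_used=0 → run A
t=1: queue=[A,E] q_used=1 → run A
t=2: queue=[E,A,B] q_used=0 → run E
t=3: queue=[E,A,B,D] q_used=1 → run E
t=4: queue=[A,B,D] q_used=0 → run A
t=5: queue=[A,B,D] q_used=1 → run A
t=6: queue=[B,D,A] q_used=0 → run B
t=7: queue=[B,D,A] q_used=1 → run B
t=8: queue=[D,A,B] q_used=0 → run D
t=9: queue=[D,A,B] q_used=1 → run D
t=10: queue=[A,B,D] q_used=0 → run A
t=11: queue=[A,B,D] q_used=1 → run A
t=12: queue=[B,D,A] q_used=0 → run B
t=13: queue=[D,A] q_used=0 → run D
t=14: queue=[A] q_used=0 → run A
t=15: (idle)
t=16: (idle)
t=17: (idle)

completion order = E, B, D, A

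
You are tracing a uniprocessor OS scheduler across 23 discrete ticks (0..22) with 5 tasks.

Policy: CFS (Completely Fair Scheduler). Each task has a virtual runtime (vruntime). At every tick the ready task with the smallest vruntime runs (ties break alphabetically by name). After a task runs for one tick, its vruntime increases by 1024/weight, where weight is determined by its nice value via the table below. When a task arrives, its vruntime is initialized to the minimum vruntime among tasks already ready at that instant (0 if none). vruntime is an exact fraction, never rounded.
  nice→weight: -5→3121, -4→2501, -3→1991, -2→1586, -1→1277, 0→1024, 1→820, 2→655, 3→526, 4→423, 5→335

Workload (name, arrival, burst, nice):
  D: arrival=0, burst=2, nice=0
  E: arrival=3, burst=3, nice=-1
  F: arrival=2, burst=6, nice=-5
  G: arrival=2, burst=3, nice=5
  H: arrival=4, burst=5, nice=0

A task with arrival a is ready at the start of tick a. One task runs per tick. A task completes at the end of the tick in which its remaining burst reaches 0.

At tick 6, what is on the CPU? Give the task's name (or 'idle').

t=0: vr[D=0] → run D
t=1: vr[D=1] → run D
t=2: vr[F=0 G=0] → run F
t=3: vr[E=0 F=1024/3121 G=0] → run E
t=4: vr[E=1024/1277 F=1024/3121 G=0 H=0] → run G
t=5: vr[E=1024/1277 F=1024/3121 G=1024/335 H=0] → run H
t=6: vr[E=1024/1277 F=1024/3121 G=1024/335 H=1] → run F
t=7: vr[E=1024/1277 F=2048/3121 G=1024/335 H=1] → run F
t=8: vr[E=1024/1277 F=3072/3121 G=1024/335 H=1] → run E
t=9: vr[E=2048/1277 F=3072/3121 G=1024/335 H=1] → run F
t=10: vr[E=2048/1277 F=4096/3121 G=1024/335 H=1] → run H
t=11: vr[E=2048/1277 F=4096/3121 G=1024/335 H=2] → run F
t=12: vr[E=2048/1277 F=5120/3121 G=1024/335 H=2] → run E
t=13: vr[F=5120/3121 G=1024/335 H=2] → run F
t=14: vr[G=1024/335 H=2] → run H
t=15: vr[G=1024/335 H=3] → run H
t=16: vr[G=1024/335 H=4] → run G
t=17: vr[G=2048/335 H=4] → run H
t=18: vr[G=2048/335] → run G
t=19: (idle)
t=20: (idle)
t=21: (idle)
t=22: (idle)

running at tick 6 = F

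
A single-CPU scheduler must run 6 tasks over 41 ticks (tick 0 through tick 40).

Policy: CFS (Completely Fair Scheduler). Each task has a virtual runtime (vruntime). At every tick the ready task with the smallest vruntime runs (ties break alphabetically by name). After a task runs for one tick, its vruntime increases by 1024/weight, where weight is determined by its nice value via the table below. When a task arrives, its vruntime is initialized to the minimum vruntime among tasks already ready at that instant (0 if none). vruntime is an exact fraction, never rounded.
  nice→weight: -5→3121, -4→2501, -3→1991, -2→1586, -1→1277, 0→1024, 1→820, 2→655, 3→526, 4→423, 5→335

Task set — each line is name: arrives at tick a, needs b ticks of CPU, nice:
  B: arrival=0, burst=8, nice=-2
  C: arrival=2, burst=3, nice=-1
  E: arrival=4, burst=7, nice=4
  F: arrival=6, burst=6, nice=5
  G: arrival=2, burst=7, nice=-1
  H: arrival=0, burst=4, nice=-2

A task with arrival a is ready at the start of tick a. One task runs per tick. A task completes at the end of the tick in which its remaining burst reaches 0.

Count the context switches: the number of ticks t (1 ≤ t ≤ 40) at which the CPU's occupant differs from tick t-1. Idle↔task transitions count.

t=0: vr[B=0 H=0] → run B
t=1: vr[B=512/793 H=0] → run H
t=2: vr[B=512/793 C=512/793 G=512/793 H=512/793] → run B
t=3: vr[B=1024/793 C=512/793 G=512/793 H=512/793] → run C
t=4: vr[B=1024/793 C=1465856/1012661 E=512/793 G=512/793 H=512/793] → run E
t=5: vr[B=1024/793 C=1465856/1012661 E=1028608/335439 G=512/793 H=512/793] → run G
t=6: vr[B=1024/793 C=1465856/1012661 E=1028608/335439 F=512/793 G=1465856/1012661 H=512/793] → run F
t=7: vr[B=1024/793 C=1465856/1012661 E=1028608/335439 F=983552/265655 G=1465856/1012661 H=512/793] → run H
t=8: vr[B=1024/793 C=1465856/1012661 E=1028608/335439 F=983552/265655 G=1465856/1012661 H=1024/793] → run B
t=9: vr[B=1536/793 C=1465856/1012661 E=1028608/335439 F=983552/265655 G=1465856/1012661 H=1024/793] → run H
t=10: vr[B=1536/793 C=1465856/1012661 E=1028608/335439 F=983552/265655 G=1465856/1012661 H=1536/793] → run C
t=11: vr[B=1536/793 C=2277888/1012661 E=1028608/335439 F=983552/265655 G=1465856/1012661 H=1536/793] → run G
t=12: vr[B=1536/793 C=2277888/1012661 E=1028608/335439 F=983552/265655 G=2277888/1012661 H=1536/793] → run B
t=13: vr[B=2048/793 C=2277888/1012661 E=1028608/335439 F=983552/265655 G=2277888/1012661 H=1536/793] → run H
t=14: vr[B=2048/793 C=2277888/1012661 E=1028608/335439 F=983552/265655 G=2277888/1012661] → run C
t=15: vr[B=2048/793 E=1028608/335439 F=983552/265655 G=2277888/1012661] → run G
t=16: vr[B=2048/793 E=1028608/335439 F=983552/265655 G=3089920/1012661] → run B
t=17: vr[B=2560/793 E=1028608/335439 F=983552/265655 G=3089920/1012661] → run G
t=18: vr[B=2560/793 E=1028608/335439 F=983552/265655 G=3901952/1012661] → run E
t=19: vr[B=2560/793 E=1840640/335439 F=983552/265655 G=3901952/1012661] → run B
t=20: vr[B=3072/793 E=1840640/335439 F=983552/265655 G=3901952/1012661] → run F
t=21: vr[B=3072/793 E=1840640/335439 F=1795584/265655 G=3901952/1012661] → run G
t=22: vr[B=3072/793 E=1840640/335439 F=1795584/265655 G=4713984/1012661] → run B
t=23: vr[B=3584/793 E=1840640/335439 F=1795584/265655 G=4713984/1012661] → run B
t=24: vr[E=1840640/335439 F=1795584/265655 G=4713984/1012661] → run G
t=25: vr[E=1840640/335439 F=1795584/265655 G=5526016/1012661] → run G
t=26: vr[E=1840640/335439 F=1795584/265655] → run E
t=27: vr[E=884224/111813 F=1795584/265655] → run F
t=28: vr[E=884224/111813 F=2607616/265655] → run E
t=29: vr[E=3464704/335439 F=2607616/265655] → run F
t=30: vr[E=3464704/335439 F=3419648/265655] → run E
t=31: vr[E=4276736/335439 F=3419648/265655] → run E
t=32: vr[E=1696256/111813 F=3419648/265655] → run F
t=33: vr[E=1696256/111813 F=846336/53131] → run E
t=34: vr[F=846336/53131] → run F
t=35: (idle)
t=36: (idle)
t=37: (idle)
t=38: (idle)
t=39: (idle)
t=40: (idle)

context switches = 32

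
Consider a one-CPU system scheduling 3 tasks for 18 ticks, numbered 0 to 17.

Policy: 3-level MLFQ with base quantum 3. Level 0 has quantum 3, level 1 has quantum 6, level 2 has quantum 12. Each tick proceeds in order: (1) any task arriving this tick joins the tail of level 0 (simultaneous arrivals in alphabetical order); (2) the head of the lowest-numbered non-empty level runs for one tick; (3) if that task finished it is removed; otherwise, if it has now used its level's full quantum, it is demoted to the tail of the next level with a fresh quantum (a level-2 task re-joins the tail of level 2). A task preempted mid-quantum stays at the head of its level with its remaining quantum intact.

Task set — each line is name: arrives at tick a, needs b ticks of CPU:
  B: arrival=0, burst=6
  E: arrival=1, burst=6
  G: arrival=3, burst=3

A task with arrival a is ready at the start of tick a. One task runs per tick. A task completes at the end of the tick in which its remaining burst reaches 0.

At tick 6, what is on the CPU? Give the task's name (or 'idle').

running at tick 6 = G

t=0: L0/L1/L2 = B/-/- → run B
t=1: L0/L1/L2 = BE/-/- → run B
t=2: L0/L1/L2 = BE/-/- → run B
t=3: L0/L1/L2 = EG/B/- → run E
t=4: L0/L1/L2 = EG/B/- → run E
t=5: L0/L1/L2 = EG/B/- → run E
t=6: L0/L1/L2 = G/BE/- → run G
t=7: L0/L1/L2 = G/BE/- → run G
t=8: L0/L1/L2 = G/BE/- → run G
t=9: L0/L1/L2 = -/BE/- → run B
t=10: L0/L1/L2 = -/BE/- → run B
t=11: L0/L1/L2 = -/BE/- → run B
t=12: L0/L1/L2 = -/E/- → run E
t=13: L0/L1/L2 = -/E/- → run E
t=14: L0/L1/L2 = -/E/- → run E
t=15: (idle)
t=16: (idle)
t=17: (idle)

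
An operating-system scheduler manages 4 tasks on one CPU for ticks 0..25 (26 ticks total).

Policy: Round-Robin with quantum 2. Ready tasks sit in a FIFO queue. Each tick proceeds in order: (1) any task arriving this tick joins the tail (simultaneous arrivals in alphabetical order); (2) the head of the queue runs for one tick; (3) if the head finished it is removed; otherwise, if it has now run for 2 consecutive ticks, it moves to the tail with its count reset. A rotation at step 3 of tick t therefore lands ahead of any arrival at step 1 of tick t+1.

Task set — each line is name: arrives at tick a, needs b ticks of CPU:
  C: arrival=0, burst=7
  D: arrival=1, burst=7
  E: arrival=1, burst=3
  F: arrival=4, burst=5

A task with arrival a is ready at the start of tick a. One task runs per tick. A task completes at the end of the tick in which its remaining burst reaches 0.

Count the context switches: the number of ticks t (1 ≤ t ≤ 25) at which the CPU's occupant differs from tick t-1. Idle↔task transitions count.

context switches = 13

t=0: queue=[C] q_used=0 → run C
t=1: queue=[C,D,E] q_used=1 → run C
t=2: queue=[D,E,C] q_used=0 → run D
t=3: queue=[D,E,C] q_used=1 → run D
t=4: queue=[E,C,D,F] q_used=0 → run E
t=5: queue=[E,C,D,F] q_used=1 → run E
t=6: queue=[C,D,F,E] q_used=0 → run C
t=7: queue=[C,D,F,E] q_used=1 → run C
t=8: queue=[D,F,E,C] q_used=0 → run D
t=9: queue=[D,F,E,C] q_used=1 → run D
t=10: queue=[F,E,C,D] q_used=0 → run F
t=11: queue=[F,E,C,D] q_used=1 → run F
t=12: queue=[E,C,D,F] q_used=0 → run E
t=13: queue=[C,D,F] q_used=0 → run C
t=14: queue=[C,D,F] q_used=1 → run C
t=15: queue=[D,F,C] q_used=0 → run D
t=16: queue=[D,F,C] q_used=1 → run D
t=17: queue=[F,C,D] q_used=0 → run F
t=18: queue=[F,C,D] q_used=1 → run F
t=19: queue=[C,D,F] q_used=0 → run C
t=20: queue=[D,F] q_used=0 → run D
t=21: queue=[F] q_used=0 → run F
t=22: (idle)
t=23: (idle)
t=24: (idle)
t=25: (idle)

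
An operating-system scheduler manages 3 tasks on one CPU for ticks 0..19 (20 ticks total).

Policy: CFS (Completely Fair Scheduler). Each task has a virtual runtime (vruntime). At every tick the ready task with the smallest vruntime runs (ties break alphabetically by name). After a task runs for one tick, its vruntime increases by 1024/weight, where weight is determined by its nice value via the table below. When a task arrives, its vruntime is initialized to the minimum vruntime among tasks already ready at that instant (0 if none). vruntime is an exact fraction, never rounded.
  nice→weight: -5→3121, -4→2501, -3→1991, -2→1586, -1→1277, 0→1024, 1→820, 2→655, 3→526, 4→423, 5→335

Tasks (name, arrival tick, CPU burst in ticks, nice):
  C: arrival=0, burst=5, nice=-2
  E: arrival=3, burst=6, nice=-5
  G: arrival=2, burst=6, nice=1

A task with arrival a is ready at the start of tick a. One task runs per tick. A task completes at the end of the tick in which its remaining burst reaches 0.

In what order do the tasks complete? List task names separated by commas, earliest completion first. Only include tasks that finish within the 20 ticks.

completion order = C, E, G

t=0: vr[C=0] → run C
t=1: vr[C=512/793] → run C
t=2: vr[C=1024/793 G=1024/793] → run C
t=3: vr[C=1536/793 E=1024/793 G=1024/793] → run E
t=4: vr[C=1536/793 E=4007936/2474953 G=1024/793] → run G
t=5: vr[C=1536/793 E=4007936/2474953 G=412928/162565] → run E
t=6: vr[C=1536/793 E=4819968/2474953 G=412928/162565] → run C
t=7: vr[C=2048/793 E=4819968/2474953 G=412928/162565] → run E
t=8: vr[C=2048/793 E=5632000/2474953 G=412928/162565] → run E
t=9: vr[C=2048/793 E=6444032/2474953 G=412928/162565] → run G
t=10: vr[C=2048/793 E=6444032/2474953 G=615936/162565] → run C
t=11: vr[E=6444032/2474953 G=615936/162565] → run E
t=12: vr[E=7256064/2474953 G=615936/162565] → run E
t=13: vr[G=615936/162565] → run G
t=14: vr[G=818944/162565] → run G
t=15: vr[G=1021952/162565] → run G
t=16: vr[G=244992/32513] → run G
t=17: (idle)
t=18: (idle)
t=19: (idle)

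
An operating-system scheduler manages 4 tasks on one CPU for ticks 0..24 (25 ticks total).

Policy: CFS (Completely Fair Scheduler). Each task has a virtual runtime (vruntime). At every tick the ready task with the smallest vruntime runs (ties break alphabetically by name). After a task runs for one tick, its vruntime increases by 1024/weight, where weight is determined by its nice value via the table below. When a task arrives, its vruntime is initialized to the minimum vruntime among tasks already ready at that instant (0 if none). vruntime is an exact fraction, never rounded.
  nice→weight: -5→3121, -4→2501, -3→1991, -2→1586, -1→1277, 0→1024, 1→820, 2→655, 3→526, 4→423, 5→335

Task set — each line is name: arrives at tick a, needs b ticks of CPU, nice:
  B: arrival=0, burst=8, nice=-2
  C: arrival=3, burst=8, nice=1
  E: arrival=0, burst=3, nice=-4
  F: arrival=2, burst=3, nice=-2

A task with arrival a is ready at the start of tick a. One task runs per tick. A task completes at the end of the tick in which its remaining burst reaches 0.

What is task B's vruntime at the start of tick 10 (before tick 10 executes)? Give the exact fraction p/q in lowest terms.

vruntime(B, start of tick 10) = 1536/793

t=0: vr[B=0 E=0] → run B
t=1: vr[B=512/793 E=0] → run E
t=2: vr[B=512/793 E=1024/2501 F=1024/2501] → run E
t=3: vr[B=512/793 C=1024/2501 E=2048/2501 F=1024/2501] → run C
t=4: vr[B=512/793 C=20736/12505 E=2048/2501 F=1024/2501] → run F
t=5: vr[B=512/793 C=20736/12505 E=2048/2501 F=34304/32513] → run B
t=6: vr[B=1024/793 C=20736/12505 E=2048/2501 F=34304/32513] → run E
t=7: vr[B=1024/793 C=20736/12505 F=34304/32513] → run F
t=8: vr[B=1024/793 C=20736/12505 F=55296/32513] → run B
t=9: vr[B=1536/793 C=20736/12505 F=55296/32513] → run C
t=10: vr[B=1536/793 C=36352/12505 F=55296/32513] → run F
t=11: vr[B=1536/793 C=36352/12505] → run B
t=12: vr[B=2048/793 C=36352/12505] → run B
t=13: vr[B=2560/793 C=36352/12505] → run C
t=14: vr[B=2560/793 C=51968/12505] → run B
t=15: vr[B=3072/793 C=51968/12505] → run B
t=16: vr[B=3584/793 C=51968/12505] → run C
t=17: vr[B=3584/793 C=67584/12505] → run B
t=18: vr[C=67584/12505] → run C
t=19: vr[C=16640/2501] → run C
t=20: vr[C=98816/12505] → run C
t=21: vr[C=114432/12505] → run C
t=22: (idle)
t=23: (idle)
t=24: (idle)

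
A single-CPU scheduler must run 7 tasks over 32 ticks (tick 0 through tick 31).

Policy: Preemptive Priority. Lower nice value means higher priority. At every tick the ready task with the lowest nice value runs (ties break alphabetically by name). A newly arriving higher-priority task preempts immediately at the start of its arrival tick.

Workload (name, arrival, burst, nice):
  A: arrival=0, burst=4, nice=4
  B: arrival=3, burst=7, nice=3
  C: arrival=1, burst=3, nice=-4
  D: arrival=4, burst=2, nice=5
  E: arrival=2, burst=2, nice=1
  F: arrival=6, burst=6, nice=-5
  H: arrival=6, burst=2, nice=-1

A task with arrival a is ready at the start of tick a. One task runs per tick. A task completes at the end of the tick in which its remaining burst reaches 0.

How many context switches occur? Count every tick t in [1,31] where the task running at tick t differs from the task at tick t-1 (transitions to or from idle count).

context switches = 8

t=0: ready={A} → run A
t=1: ready={A,C} → run C
t=2: ready={A,C,E} → run C
t=3: ready={A,B,C,E} → run C
t=4: ready={A,B,D,E} → run E
t=5: ready={A,B,D,E} → run E
t=6: ready={A,B,D,F,H} → run F
t=7: ready={A,B,D,F,H} → run F
t=8: ready={A,B,D,F,H} → run F
t=9: ready={A,B,D,F,H} → run F
t=10: ready={A,B,D,F,H} → run F
t=11: ready={A,B,D,F,H} → run F
t=12: ready={A,B,D,H} → run H
t=13: ready={A,B,D,H} → run H
t=14: ready={A,B,D} → run B
t=15: ready={A,B,D} → run B
t=16: ready={A,B,D} → run B
t=17: ready={A,B,D} → run B
t=18: ready={A,B,D} → run B
t=19: ready={A,B,D} → run B
t=20: ready={A,B,D} → run B
t=21: ready={A,D} → run A
t=22: ready={A,D} → run A
t=23: ready={A,D} → run A
t=24: ready={D} → run D
t=25: ready={D} → run D
t=26: (idle)
t=27: (idle)
t=28: (idle)
t=29: (idle)
t=30: (idle)
t=31: (idle)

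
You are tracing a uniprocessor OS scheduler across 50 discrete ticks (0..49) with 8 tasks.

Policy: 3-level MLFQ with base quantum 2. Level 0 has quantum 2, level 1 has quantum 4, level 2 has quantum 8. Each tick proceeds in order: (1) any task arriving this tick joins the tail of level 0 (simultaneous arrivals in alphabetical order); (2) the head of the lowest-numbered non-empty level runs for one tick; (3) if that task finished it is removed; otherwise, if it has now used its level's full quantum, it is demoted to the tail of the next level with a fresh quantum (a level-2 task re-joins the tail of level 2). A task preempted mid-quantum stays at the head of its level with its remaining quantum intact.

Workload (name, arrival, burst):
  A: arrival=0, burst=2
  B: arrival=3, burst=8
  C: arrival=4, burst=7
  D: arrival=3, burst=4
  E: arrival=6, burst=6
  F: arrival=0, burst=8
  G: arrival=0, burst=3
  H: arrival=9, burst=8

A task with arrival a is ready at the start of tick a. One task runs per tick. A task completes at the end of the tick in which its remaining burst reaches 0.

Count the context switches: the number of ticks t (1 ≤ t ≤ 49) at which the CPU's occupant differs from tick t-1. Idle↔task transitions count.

context switches = 19

t=0: L0/L1/L2 = AFG/-/- → run A
t=1: L0/L1/L2 = AFG/-/- → run A
t=2: L0/L1/L2 = FG/-/- → run F
t=3: L0/L1/L2 = FGBD/-/- → run F
t=4: L0/L1/L2 = GBDC/F/- → run G
t=5: L0/L1/L2 = GBDC/F/- → run G
t=6: L0/L1/L2 = BDCE/FG/- → run B
t=7: L0/L1/L2 = BDCE/FG/- → run B
t=8: L0/L1/L2 = DCE/FGB/- → run D
t=9: L0/L1/L2 = DCEH/FGB/- → run D
t=10: L0/L1/L2 = CEH/FGBD/- → run C
t=11: L0/L1/L2 = CEH/FGBD/- → run C
t=12: L0/L1/L2 = EH/FGBDC/- → run E
t=13: L0/L1/L2 = EH/FGBDC/- → run E
t=14: L0/L1/L2 = H/FGBDCE/- → run H
t=15: L0/L1/L2 = H/FGBDCE/- → run H
t=16: L0/L1/L2 = -/FGBDCEH/- → run F
t=17: L0/L1/L2 = -/FGBDCEH/- → run F
t=18: L0/L1/L2 = -/FGBDCEH/- → run F
t=19: L0/L1/L2 = -/FGBDCEH/- → run F
t=20: L0/L1/L2 = -/GBDCEH/F → run G
t=21: L0/L1/L2 = -/BDCEH/F → run B
t=22: L0/L1/L2 = -/BDCEH/F → run B
t=23: L0/L1/L2 = -/BDCEH/F → run B
t=24: L0/L1/L2 = -/BDCEH/F → run B
t=25: L0/L1/L2 = -/DCEH/FB → run D
t=26: L0/L1/L2 = -/DCEH/FB → run D
t=27: L0/L1/L2 = -/CEH/FB → run C
t=28: L0/L1/L2 = -/CEH/FB → run C
t=29: L0/L1/L2 = -/CEH/FB → run C
t=30: L0/L1/L2 = -/CEH/FB → run C
t=31: L0/L1/L2 = -/EH/FBC → run E
t=32: L0/L1/L2 = -/EH/FBC → run E
t=33: L0/L1/L2 = -/EH/FBC → run E
t=34: L0/L1/L2 = -/EH/FBC → run E
t=35: L0/L1/L2 = -/H/FBC → run H
t=36: L0/L1/L2 = -/H/FBC → run H
t=37: L0/L1/L2 = -/H/FBC → run H
t=38: L0/L1/L2 = -/H/FBC → run H
t=39: L0/L1/L2 = -/-/FBCH → run F
t=40: L0/L1/L2 = -/-/FBCH → run F
t=41: L0/L1/L2 = -/-/BCH → run B
t=42: L0/L1/L2 = -/-/BCH → run B
t=43: L0/L1/L2 = -/-/CH → run C
t=44: L0/L1/L2 = -/-/H → run H
t=45: L0/L1/L2 = -/-/H → run H
t=46: (idle)
t=47: (idle)
t=48: (idle)
t=49: (idle)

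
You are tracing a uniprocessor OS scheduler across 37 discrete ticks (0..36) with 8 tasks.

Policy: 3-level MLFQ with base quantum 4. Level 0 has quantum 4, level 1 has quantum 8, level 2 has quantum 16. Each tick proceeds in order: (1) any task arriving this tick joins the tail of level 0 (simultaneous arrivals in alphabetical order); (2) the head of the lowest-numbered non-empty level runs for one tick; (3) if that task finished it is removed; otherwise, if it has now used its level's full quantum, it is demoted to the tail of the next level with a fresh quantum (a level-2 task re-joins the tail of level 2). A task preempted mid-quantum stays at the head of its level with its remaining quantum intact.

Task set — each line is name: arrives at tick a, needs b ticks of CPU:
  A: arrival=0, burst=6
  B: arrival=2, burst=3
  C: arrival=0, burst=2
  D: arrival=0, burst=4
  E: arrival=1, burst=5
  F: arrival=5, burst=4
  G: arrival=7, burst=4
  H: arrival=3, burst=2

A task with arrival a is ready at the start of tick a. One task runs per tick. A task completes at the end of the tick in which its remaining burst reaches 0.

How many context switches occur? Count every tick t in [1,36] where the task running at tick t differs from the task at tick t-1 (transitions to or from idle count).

context switches = 10

t=0: L0/L1/L2 = ACD/-/- → run A
t=1: L0/L1/L2 = ACDE/-/- → run A
t=2: L0/L1/L2 = ACDEB/-/- → run A
t=3: L0/L1/L2 = ACDEBH/-/- → run A
t=4: L0/L1/L2 = CDEBH/A/- → run C
t=5: L0/L1/L2 = CDEBHF/A/- → run C
t=6: L0/L1/L2 = DEBHF/A/- → run D
t=7: L0/L1/L2 = DEBHFG/A/- → run D
t=8: L0/L1/L2 = DEBHFG/A/- → run D
t=9: L0/L1/L2 = DEBHFG/A/- → run D
t=10: L0/L1/L2 = EBHFG/A/- → run E
t=11: L0/L1/L2 = EBHFG/A/- → run E
t=12: L0/L1/L2 = EBHFG/A/- → run E
t=13: L0/L1/L2 = EBHFG/A/- → run E
t=14: L0/L1/L2 = BHFG/AE/- → run B
t=15: L0/L1/L2 = BHFG/AE/- → run B
t=16: L0/L1/L2 = BHFG/AE/- → run B
t=17: L0/L1/L2 = HFG/AE/- → run H
t=18: L0/L1/L2 = HFG/AE/- → run H
t=19: L0/L1/L2 = FG/AE/- → run F
t=20: L0/L1/L2 = FG/AE/- → run F
t=21: L0/L1/L2 = FG/AE/- → run F
t=22: L0/L1/L2 = FG/AE/- → run F
t=23: L0/L1/L2 = G/AE/- → run G
t=24: L0/L1/L2 = G/AE/- → run G
t=25: L0/L1/L2 = G/AE/- → run G
t=26: L0/L1/L2 = G/AE/- → run G
t=27: L0/L1/L2 = -/AE/- → run A
t=28: L0/L1/L2 = -/AE/- → run A
t=29: L0/L1/L2 = -/E/- → run E
t=30: (idle)
t=31: (idle)
t=32: (idle)
t=33: (idle)
t=34: (idle)
t=35: (idle)
t=36: (idle)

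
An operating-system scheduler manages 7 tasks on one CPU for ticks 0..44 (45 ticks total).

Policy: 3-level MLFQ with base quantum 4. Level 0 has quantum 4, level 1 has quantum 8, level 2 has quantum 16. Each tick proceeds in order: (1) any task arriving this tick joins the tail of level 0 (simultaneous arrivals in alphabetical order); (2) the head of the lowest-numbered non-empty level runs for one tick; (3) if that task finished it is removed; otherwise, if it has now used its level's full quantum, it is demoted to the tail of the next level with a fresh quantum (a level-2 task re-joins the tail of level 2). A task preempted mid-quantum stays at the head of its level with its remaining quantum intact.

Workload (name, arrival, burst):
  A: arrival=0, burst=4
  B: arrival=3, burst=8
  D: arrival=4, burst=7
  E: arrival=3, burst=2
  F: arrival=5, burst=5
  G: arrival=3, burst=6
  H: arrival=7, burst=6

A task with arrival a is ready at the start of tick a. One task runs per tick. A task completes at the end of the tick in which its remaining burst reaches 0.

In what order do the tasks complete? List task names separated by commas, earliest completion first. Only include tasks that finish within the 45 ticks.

t=0: L0/L1/L2 = A/-/- → run A
t=1: L0/L1/L2 = A/-/- → run A
t=2: L0/L1/L2 = A/-/- → run A
t=3: L0/L1/L2 = ABEG/-/- → run A
t=4: L0/L1/L2 = BEGD/-/- → run B
t=5: L0/L1/L2 = BEGDF/-/- → run B
t=6: L0/L1/L2 = BEGDF/-/- → run B
t=7: L0/L1/L2 = BEGDFH/-/- → run B
t=8: L0/L1/L2 = EGDFH/B/- → run E
t=9: L0/L1/L2 = EGDFH/B/- → run E
t=10: L0/L1/L2 = GDFH/B/- → run G
t=11: L0/L1/L2 = GDFH/B/- → run G
t=12: L0/L1/L2 = GDFH/B/- → run G
t=13: L0/L1/L2 = GDFH/B/- → run G
t=14: L0/L1/L2 = DFH/BG/- → run D
t=15: L0/L1/L2 = DFH/BG/- → run D
t=16: L0/L1/L2 = DFH/BG/- → run D
t=17: L0/L1/L2 = DFH/BG/- → run D
t=18: L0/L1/L2 = FH/BGD/- → run F
t=19: L0/L1/L2 = FH/BGD/- → run F
t=20: L0/L1/L2 = FH/BGD/- → run F
t=21: L0/L1/L2 = FH/BGD/- → run F
t=22: L0/L1/L2 = H/BGDF/- → run H
t=23: L0/L1/L2 = H/BGDF/- → run H
t=24: L0/L1/L2 = H/BGDF/- → run H
t=25: L0/L1/L2 = H/BGDF/- → run H
t=26: L0/L1/L2 = -/BGDFH/- → run B
t=27: L0/L1/L2 = -/BGDFH/- → run B
t=28: L0/L1/L2 = -/BGDFH/- → run B
t=29: L0/L1/L2 = -/BGDFH/- → run B
t=30: L0/L1/L2 = -/GDFH/- → run G
t=31: L0/L1/L2 = -/GDFH/- → run G
t=32: L0/L1/L2 = -/DFH/- → run D
t=33: L0/L1/L2 = -/DFH/- → run D
t=34: L0/L1/L2 = -/DFH/- → run D
t=35: L0/L1/L2 = -/FH/- → run F
t=36: L0/L1/L2 = -/H/- → run H
t=37: L0/L1/L2 = -/H/- → run H
t=38: (idle)
t=39: (idle)
t=40: (idle)
t=41: (idle)
t=42: (idle)
t=43: (idle)
t=44: (idle)

completion order = A, E, B, G, D, F, H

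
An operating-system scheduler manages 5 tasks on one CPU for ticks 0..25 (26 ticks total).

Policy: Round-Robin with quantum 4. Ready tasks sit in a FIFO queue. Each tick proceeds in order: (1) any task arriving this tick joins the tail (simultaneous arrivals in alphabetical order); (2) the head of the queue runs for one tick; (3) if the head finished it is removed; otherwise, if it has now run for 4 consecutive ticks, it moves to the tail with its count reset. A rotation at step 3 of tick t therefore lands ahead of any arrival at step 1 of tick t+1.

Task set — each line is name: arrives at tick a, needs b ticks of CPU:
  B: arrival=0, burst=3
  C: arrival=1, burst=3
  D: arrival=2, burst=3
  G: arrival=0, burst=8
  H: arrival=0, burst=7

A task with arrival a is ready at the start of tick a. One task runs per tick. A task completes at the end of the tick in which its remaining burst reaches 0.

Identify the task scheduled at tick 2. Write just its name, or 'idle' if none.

t=0: queue=[B,G,H] q_used=0 → run B
t=1: queue=[B,G,H,C] q_used=1 → run B
t=2: queue=[B,G,H,C,D] q_used=2 → run B
t=3: queue=[G,H,C,D] q_used=0 → run G
t=4: queue=[G,H,C,D] q_used=1 → run G
t=5: queue=[G,H,C,D] q_used=2 → run G
t=6: queue=[G,H,C,D] q_used=3 → run G
t=7: queue=[H,C,D,G] q_used=0 → run H
t=8: queue=[H,C,D,G] q_used=1 → run H
t=9: queue=[H,C,D,G] q_used=2 → run H
t=10: queue=[H,C,D,G] q_used=3 → run H
t=11: queue=[C,D,G,H] q_used=0 → run C
t=12: queue=[C,D,G,H] q_used=1 → run C
t=13: queue=[C,D,G,H] q_used=2 → run C
t=14: queue=[D,G,H] q_used=0 → run D
t=15: queue=[D,G,H] q_used=1 → run D
t=16: queue=[D,G,H] q_used=2 → run D
t=17: queue=[G,H] q_used=0 → run G
t=18: queue=[G,H] q_used=1 → run G
t=19: queue=[G,H] q_used=2 → run G
t=20: queue=[G,H] q_used=3 → run G
t=21: queue=[H] q_used=0 → run H
t=22: queue=[H] q_used=1 → run H
t=23: queue=[H] q_used=2 → run H
t=24: (idle)
t=25: (idle)

running at tick 2 = B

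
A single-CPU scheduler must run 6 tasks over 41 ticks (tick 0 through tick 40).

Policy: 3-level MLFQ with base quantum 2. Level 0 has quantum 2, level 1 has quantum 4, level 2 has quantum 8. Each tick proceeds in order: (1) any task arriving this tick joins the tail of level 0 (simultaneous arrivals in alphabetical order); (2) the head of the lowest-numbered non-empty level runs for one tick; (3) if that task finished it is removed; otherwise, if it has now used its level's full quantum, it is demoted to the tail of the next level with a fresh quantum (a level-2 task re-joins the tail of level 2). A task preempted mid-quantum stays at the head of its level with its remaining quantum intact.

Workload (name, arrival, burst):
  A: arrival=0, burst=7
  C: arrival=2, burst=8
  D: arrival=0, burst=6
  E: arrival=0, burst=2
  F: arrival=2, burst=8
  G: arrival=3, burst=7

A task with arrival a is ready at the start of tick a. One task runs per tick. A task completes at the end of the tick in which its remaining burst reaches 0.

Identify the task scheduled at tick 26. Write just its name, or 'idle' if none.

t=0: L0/L1/L2 = ADE/-/- → run A
t=1: L0/L1/L2 = ADE/-/- → run A
t=2: L0/L1/L2 = DECF/A/- → run D
t=3: L0/L1/L2 = DECFG/A/- → run D
t=4: L0/L1/L2 = ECFG/AD/- → run E
t=5: L0/L1/L2 = ECFG/AD/- → run E
t=6: L0/L1/L2 = CFG/AD/- → run C
t=7: L0/L1/L2 = CFG/AD/- → run C
t=8: L0/L1/L2 = FG/ADC/- → run F
t=9: L0/L1/L2 = FG/ADC/- → run F
t=10: L0/L1/L2 = G/ADCF/- → run G
t=11: L0/L1/L2 = G/ADCF/- → run G
t=12: L0/L1/L2 = -/ADCFG/- → run A
t=13: L0/L1/L2 = -/ADCFG/- → run A
t=14: L0/L1/L2 = -/ADCFG/- → run A
t=15: L0/L1/L2 = -/ADCFG/- → run A
t=16: L0/L1/L2 = -/DCFG/A → run D
t=17: L0/L1/L2 = -/DCFG/A → run D
t=18: L0/L1/L2 = -/DCFG/A → run D
t=19: L0/L1/L2 = -/DCFG/A → run D
t=20: L0/L1/L2 = -/CFG/A → run C
t=21: L0/L1/L2 = -/CFG/A → run C
t=22: L0/L1/L2 = -/CFG/A → run C
t=23: L0/L1/L2 = -/CFG/A → run C
t=24: L0/L1/L2 = -/FG/AC → run F
t=25: L0/L1/L2 = -/FG/AC → run F
t=26: L0/L1/L2 = -/FG/AC → run F
t=27: L0/L1/L2 = -/FG/AC → run F
t=28: L0/L1/L2 = -/G/ACF → run G
t=29: L0/L1/L2 = -/G/ACF → run G
t=30: L0/L1/L2 = -/G/ACF → run G
t=31: L0/L1/L2 = -/G/ACF → run G
t=32: L0/L1/L2 = -/-/ACFG → run A
t=33: L0/L1/L2 = -/-/CFG → run C
t=34: L0/L1/L2 = -/-/CFG → run C
t=35: L0/L1/L2 = -/-/FG → run F
t=36: L0/L1/L2 = -/-/FG → run F
t=37: L0/L1/L2 = -/-/G → run G
t=38: (idle)
t=39: (idle)
t=40: (idle)

running at tick 26 = F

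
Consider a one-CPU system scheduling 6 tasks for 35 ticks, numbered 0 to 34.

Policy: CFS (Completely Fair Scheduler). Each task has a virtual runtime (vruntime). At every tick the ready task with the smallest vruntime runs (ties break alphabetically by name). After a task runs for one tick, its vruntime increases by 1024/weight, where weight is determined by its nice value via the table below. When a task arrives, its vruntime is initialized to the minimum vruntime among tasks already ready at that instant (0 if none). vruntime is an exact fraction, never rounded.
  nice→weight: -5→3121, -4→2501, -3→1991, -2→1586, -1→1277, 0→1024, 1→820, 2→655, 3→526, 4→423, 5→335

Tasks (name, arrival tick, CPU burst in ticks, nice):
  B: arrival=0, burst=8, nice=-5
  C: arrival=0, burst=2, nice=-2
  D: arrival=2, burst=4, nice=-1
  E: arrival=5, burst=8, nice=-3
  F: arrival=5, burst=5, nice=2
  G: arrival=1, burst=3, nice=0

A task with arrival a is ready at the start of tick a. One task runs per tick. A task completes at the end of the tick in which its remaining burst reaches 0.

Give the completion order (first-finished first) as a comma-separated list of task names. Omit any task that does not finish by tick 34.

completion order = C, G, B, D, E, F

t=0: vr[B=0 C=0] → run B
t=1: vr[B=1024/3121 C=0 G=0] → run C
t=2: vr[B=1024/3121 C=512/793 D=0 G=0] → run D
t=3: vr[B=1024/3121 C=512/793 D=1024/1277 G=0] → run G
t=4: vr[B=1024/3121 C=512/793 D=1024/1277 G=1] → run B
t=5: vr[B=2048/3121 C=512/793 D=1024/1277 E=512/793 F=512/793 G=1] → run C
t=6: vr[B=2048/3121 D=1024/1277 E=512/793 F=512/793 G=1] → run E
t=7: vr[B=2048/3121 D=1024/1277 E=1831424/1578863 F=512/793 G=1] → run F
t=8: vr[B=2048/3121 D=1024/1277 E=1831424/1578863 F=1147392/519415 G=1] → run B
t=9: vr[B=3072/3121 D=1024/1277 E=1831424/1578863 F=1147392/519415 G=1] → run D
t=10: vr[B=3072/3121 D=2048/1277 E=1831424/1578863 F=1147392/519415 G=1] → run B
t=11: vr[B=4096/3121 D=2048/1277 E=1831424/1578863 F=1147392/519415 G=1] → run G
t=12: vr[B=4096/3121 D=2048/1277 E=1831424/1578863 F=1147392/519415 G=2] → run E
t=13: vr[B=4096/3121 D=2048/1277 E=2643456/1578863 F=1147392/519415 G=2] → run B
t=14: vr[B=5120/3121 D=2048/1277 E=2643456/1578863 F=1147392/519415 G=2] → run D
t=15: vr[B=5120/3121 D=3072/1277 E=2643456/1578863 F=1147392/519415 G=2] → run B
t=16: vr[B=6144/3121 D=3072/1277 E=2643456/1578863 F=1147392/519415 G=2] → run E
t=17: vr[B=6144/3121 D=3072/1277 E=3455488/1578863 F=1147392/519415 G=2] → run B
t=18: vr[B=7168/3121 D=3072/1277 E=3455488/1578863 F=1147392/519415 G=2] → run G
t=19: vr[B=7168/3121 D=3072/1277 E=3455488/1578863 F=1147392/519415] → run E
t=20: vr[B=7168/3121 D=3072/1277 E=4267520/1578863 F=1147392/519415] → run F
t=21: vr[B=7168/3121 D=3072/1277 E=4267520/1578863 F=1959424/519415] → run B
t=22: vr[D=3072/1277 E=4267520/1578863 F=1959424/519415] → run D
t=23: vr[E=4267520/1578863 F=1959424/519415] → run E
t=24: vr[E=5079552/1578863 F=1959424/519415] → run E
t=25: vr[E=5891584/1578863 F=1959424/519415] → run E
t=26: vr[E=6703616/1578863 F=1959424/519415] → run F
t=27: vr[E=6703616/1578863 F=2771456/519415] → run E
t=28: vr[F=2771456/519415] → run F
t=29: vr[F=3583488/519415] → run F
t=30: (idle)
t=31: (idle)
t=32: (idle)
t=33: (idle)
t=34: (idle)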